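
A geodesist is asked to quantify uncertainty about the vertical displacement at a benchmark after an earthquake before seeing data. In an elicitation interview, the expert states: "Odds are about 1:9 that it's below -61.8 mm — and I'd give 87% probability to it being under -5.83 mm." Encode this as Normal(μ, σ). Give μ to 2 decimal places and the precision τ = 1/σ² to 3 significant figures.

For Normal(μ,σ), the p-quantile is μ + z_p·σ. Here z_{0.1} = -1.282, z_{0.87} = 1.126.
So -61.8 = μ − 1.282σ and -5.83 = μ + 1.126σ.
Subtracting: σ = (-5.83 − -61.8)/(1.126 − (-1.282)) = 23.24.
Then μ = -61.8 − (-1.282)·23.24 = -32.01.
Precision τ = 1/σ² = 1/23.24² = 0.00185.

μ = -32.01, τ = 0.00185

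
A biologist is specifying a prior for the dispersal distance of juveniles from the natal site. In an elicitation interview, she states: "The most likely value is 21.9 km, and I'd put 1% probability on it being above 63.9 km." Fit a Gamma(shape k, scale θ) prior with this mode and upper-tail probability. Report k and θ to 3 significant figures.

k ≈ 4.95, θ ≈ 5.54

Gamma(k,θ) with k>1 has mode (k−1)θ, so θ = 21.9/(k−1).
Need P(X < 63.9) = 0.99 with θ tied to k this way. Start at k = 2, θ = 21.9: P(X<63.9) ≈ 0.788.
Too low — raise k to concentrate. Iterating converges to k ≈ 4.95.
Then θ = 21.9/(4.95−1) ≈ 5.54.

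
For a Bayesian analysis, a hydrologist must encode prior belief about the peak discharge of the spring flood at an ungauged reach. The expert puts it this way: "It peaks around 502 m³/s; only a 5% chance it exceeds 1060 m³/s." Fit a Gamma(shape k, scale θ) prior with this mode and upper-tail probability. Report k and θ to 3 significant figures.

k ≈ 5.94, θ ≈ 102

Gamma(k,θ) with k>1 has mode (k−1)θ, so θ = 502/(k−1).
Need P(X < 1060) = 0.95 with θ tied to k this way. Start at k = 2, θ = 502: P(X<1060) ≈ 0.623.
Too low — raise k to concentrate. Iterating converges to k ≈ 5.94.
Then θ = 502/(5.94−1) ≈ 102.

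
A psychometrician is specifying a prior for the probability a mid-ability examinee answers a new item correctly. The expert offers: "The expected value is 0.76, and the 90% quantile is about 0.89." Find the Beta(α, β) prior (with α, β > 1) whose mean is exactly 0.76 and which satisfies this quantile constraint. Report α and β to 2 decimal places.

With mean 0.76 fixed, write α = 0.76s, β = 0.24s where s = α+β.
Need P(θ < 0.89) = 0.9 under Beta(0.76s, 0.24s). Normal approximation: (q−m)/√(m(1−m)/s) ≈ z_{0.9} = 1.28, so s ≈ 0.76·0.24·(1.28)²/(0.89−0.76)² = 17.7.
At s = 17.7: P(θ<0.89) ≈ 0.923. Adjusting to match 0.9 gives s ≈ 14.86.
So α = 0.76·14.86 ≈ 11.30, β = 0.24·14.86 ≈ 3.57.

α ≈ 11.30, β ≈ 3.57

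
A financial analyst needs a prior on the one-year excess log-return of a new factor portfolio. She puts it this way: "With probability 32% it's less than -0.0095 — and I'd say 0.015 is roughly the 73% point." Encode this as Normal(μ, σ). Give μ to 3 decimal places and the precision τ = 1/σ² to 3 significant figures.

For Normal(μ,σ), the p-quantile is μ + z_p·σ. Here z_{0.32} = -0.4677, z_{0.73} = 0.6128.
So -0.0095 = μ − 0.4677σ and 0.015 = μ + 0.6128σ.
Subtracting: σ = (0.015 − -0.0095)/(0.6128 − (-0.4677)) = 0.023.
Then μ = -0.0095 − (-0.4677)·0.023 = 0.001.
Precision τ = 1/σ² = 1/0.02267² = 1950.

μ = 0.001, τ = 1950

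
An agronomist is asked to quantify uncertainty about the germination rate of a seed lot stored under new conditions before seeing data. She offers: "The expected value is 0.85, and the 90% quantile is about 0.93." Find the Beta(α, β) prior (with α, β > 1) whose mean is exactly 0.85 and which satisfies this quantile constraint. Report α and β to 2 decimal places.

α ≈ 22.83, β ≈ 4.03

With mean 0.85 fixed, write α = 0.85s, β = 0.15s where s = α+β.
Need P(θ < 0.93) = 0.9 under Beta(0.85s, 0.15s). Normal approximation: (q−m)/√(m(1−m)/s) ≈ z_{0.9} = 1.28, so s ≈ 0.85·0.15·(1.28)²/(0.93−0.85)² = 32.7.
At s = 32.7: P(θ<0.93) ≈ 0.925. Adjusting to match 0.9 gives s ≈ 26.86.
So α = 0.85·26.86 ≈ 22.83, β = 0.15·26.86 ≈ 4.03.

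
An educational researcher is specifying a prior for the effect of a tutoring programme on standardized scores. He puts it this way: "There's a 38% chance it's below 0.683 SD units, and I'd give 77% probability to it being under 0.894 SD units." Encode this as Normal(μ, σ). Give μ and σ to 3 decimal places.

For Normal(μ,σ), the p-quantile is μ + z_p·σ. Here z_{0.38} = -0.3055, z_{0.77} = 0.7388.
So 0.683 = μ − 0.3055σ and 0.894 = μ + 0.7388σ.
Subtracting: σ = (0.894 − 0.683)/(0.7388 − (-0.3055)) = 0.202.
Then μ = 0.683 − (-0.3055)·0.202 = 0.745.

μ = 0.745, σ = 0.202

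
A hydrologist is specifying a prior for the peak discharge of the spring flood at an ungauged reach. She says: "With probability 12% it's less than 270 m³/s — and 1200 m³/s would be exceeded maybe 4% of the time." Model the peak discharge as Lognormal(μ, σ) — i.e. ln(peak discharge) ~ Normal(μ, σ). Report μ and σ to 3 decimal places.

If T ~ Lognormal(μ,σ) then ln T ~ Normal(μ,σ), so the p-quantile of ln T is μ + z_p·σ.
ln(270) = 5.598 and ln(1200) = 7.09; z_{0.12} = -1.175, z_{0.96} = 1.751.
σ = (7.09 − 5.598)/(1.751 − (-1.175)) = 0.510.
μ = 5.598 − (-1.175)·0.510 = 6.197.

μ ≈ 6.197, σ ≈ 0.510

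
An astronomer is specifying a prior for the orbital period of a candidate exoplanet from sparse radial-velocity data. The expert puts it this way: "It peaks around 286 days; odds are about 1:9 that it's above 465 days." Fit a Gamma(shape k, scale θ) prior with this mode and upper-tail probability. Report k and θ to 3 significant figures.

k ≈ 8.97, θ ≈ 35.9

Gamma(k,θ) with k>1 has mode (k−1)θ, so θ = 286/(k−1).
Need P(X < 465) = 0.9 with θ tied to k this way. Start at k = 2, θ = 286: P(X<465) ≈ 0.483.
Too low — raise k to concentrate. Iterating converges to k ≈ 8.97.
Then θ = 286/(8.97−1) ≈ 35.9.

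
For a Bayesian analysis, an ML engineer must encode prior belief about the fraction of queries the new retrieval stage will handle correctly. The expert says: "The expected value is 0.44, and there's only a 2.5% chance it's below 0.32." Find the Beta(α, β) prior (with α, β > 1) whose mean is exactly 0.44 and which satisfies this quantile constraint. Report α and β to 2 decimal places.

With mean 0.44 fixed, write α = 0.44s, β = 0.56s where s = α+β.
Need P(θ < 0.32) = 0.025 under Beta(0.44s, 0.56s). Normal approximation: (q−m)/√(m(1−m)/s) ≈ z_{0.025} = -1.96, so s ≈ 0.44·0.56·(-1.96)²/(0.32−0.44)² = 65.7.
At s = 65.7: P(θ<0.32) ≈ 0.022. Adjusting to match 0.025 gives s ≈ 62.32.
So α = 0.44·62.32 ≈ 27.42, β = 0.56·62.32 ≈ 34.90.

α ≈ 27.42, β ≈ 34.90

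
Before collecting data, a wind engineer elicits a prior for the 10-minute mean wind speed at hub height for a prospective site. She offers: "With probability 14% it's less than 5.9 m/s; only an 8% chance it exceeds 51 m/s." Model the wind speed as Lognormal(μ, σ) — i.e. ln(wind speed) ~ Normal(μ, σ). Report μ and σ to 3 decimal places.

μ ≈ 2.712, σ ≈ 0.868

If T ~ Lognormal(μ,σ) then ln T ~ Normal(μ,σ), so the p-quantile of ln T is μ + z_p·σ.
ln(5.9) = 1.775 and ln(51) = 3.932; z_{0.14} = -1.08, z_{0.92} = 1.405.
σ = (3.932 − 1.775)/(1.405 − (-1.08)) = 0.868.
μ = 1.775 − (-1.08)·0.868 = 2.712.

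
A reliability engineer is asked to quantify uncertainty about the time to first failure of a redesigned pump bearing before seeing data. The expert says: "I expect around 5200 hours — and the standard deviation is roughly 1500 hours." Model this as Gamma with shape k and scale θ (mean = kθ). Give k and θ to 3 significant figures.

k ≈ 12, θ ≈ 433

For Gamma(k, scale θ): mean = kθ, variance = kθ², so CV = 1/√k.
CV = SD/mean = 1500/5200 = 0.2885, hence k = 1/CV² = 12.
Then θ = mean/k = 5200/12 = 433.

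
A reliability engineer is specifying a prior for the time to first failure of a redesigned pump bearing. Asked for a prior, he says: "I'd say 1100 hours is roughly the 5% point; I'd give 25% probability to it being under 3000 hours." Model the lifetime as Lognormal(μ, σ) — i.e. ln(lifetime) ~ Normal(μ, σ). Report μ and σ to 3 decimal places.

If T ~ Lognormal(μ,σ) then ln T ~ Normal(μ,σ), so the p-quantile of ln T is μ + z_p·σ.
ln(1100) = 7.003 and ln(3000) = 8.006; z_{0.05} = -1.645, z_{0.25} = -0.6745.
σ = (8.006 − 7.003)/(-0.6745 − (-1.645)) = 1.034.
μ = 7.003 − (-1.645)·1.034 = 8.704.

μ ≈ 8.704, σ ≈ 1.034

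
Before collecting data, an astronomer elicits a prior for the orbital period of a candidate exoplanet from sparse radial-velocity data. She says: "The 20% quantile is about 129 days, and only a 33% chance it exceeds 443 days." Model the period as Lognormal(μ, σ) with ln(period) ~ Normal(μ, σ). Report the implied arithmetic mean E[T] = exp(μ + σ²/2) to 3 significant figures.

If T ~ Lognormal(μ,σ) then ln T ~ Normal(μ,σ), so the p-quantile of ln T is μ + z_p·σ.
ln(129) = 4.86 and ln(443) = 6.094; z_{0.2} = -0.8416, z_{0.67} = 0.4399.
σ = (6.094 − 4.86)/(0.4399 − (-0.8416)) = 0.963.
μ = 4.86 − (-0.8416)·0.963 = 5.670.
E[T] = exp(μ + σ²/2) = exp(5.670 + 0.4634) = 461 days.

E[T] ≈ 461 days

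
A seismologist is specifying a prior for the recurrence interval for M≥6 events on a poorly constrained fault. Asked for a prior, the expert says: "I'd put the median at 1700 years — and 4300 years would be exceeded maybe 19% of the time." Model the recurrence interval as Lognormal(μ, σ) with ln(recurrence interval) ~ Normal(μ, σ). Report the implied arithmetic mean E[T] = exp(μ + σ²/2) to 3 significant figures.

If T ~ Lognormal(μ,σ) then ln T ~ Normal(μ,σ), so the p-quantile of ln T is μ + z_p·σ.
ln(1700) = 7.438 and ln(4300) = 8.366; z_{0.5} = 0, z_{0.81} = 0.8779.
σ = (8.366 − 7.438)/(0.8779 − (0)) = 1.057.
μ = 7.438 − (0)·1.057 = 7.438.
E[T] = exp(μ + σ²/2) = exp(7.438 + 0.5587) = 2970 years.

E[T] ≈ 2970 years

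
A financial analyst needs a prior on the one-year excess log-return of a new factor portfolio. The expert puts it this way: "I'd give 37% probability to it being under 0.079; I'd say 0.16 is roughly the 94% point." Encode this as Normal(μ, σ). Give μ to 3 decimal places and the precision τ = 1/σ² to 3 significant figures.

μ = 0.093, τ = 543

The p-quantile of Normal(μ,σ) is μ + z_p·σ, with z_{0.37} = -0.3319 and z_{0.94} = 1.555.
Eliminate σ: μ = (z₂·x₁ − z₁·x₂)/(z₂ − z₁) = (1.555·0.079 − (-0.3319)·0.16)/1.887 = 0.093.
Then σ = (x₂ − x₁)/(z₂ − z₁) = (0.16 − 0.079)/1.887 = 0.043.
Precision τ = 1/σ² = 1/0.04293² = 543.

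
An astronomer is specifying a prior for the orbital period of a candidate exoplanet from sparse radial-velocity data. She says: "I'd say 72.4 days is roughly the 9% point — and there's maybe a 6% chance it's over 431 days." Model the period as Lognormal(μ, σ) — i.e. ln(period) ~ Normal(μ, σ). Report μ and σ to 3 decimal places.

μ ≈ 5.108, σ ≈ 0.616

If T ~ Lognormal(μ,σ) then ln T ~ Normal(μ,σ), so the p-quantile of ln T is μ + z_p·σ.
ln(72.4) = 4.282 and ln(431) = 6.066; z_{0.09} = -1.341, z_{0.94} = 1.555.
σ = (6.066 − 4.282)/(1.555 − (-1.341)) = 0.616.
μ = 4.282 − (-1.341)·0.616 = 5.108.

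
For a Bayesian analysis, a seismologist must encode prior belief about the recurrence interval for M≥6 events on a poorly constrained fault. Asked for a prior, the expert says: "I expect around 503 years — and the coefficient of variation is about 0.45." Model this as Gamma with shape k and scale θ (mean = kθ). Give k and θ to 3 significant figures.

For Gamma(k, scale θ): mean = kθ, variance = kθ², so CV = 1/√k.
CV = 0.45, hence k = 1/CV² = 4.94.
Then θ = mean/k = 503/4.94 = 102.

k ≈ 4.94, θ ≈ 102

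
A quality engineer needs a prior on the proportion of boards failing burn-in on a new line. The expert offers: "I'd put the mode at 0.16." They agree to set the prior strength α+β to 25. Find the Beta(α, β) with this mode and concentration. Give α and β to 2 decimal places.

For α,β > 1 the Beta mode is (α−1)/(α+β−2). With α+β = 25, the mode is (α−1)/23.
Set (α−1)/23 = 0.16 → α = 1 + 0.16·23 = 4.68.
β = 25 − α = 20.32.

α = 4.68, β = 20.32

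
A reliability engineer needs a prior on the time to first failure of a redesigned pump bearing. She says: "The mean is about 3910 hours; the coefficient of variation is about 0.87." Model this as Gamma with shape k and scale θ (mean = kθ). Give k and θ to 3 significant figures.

For Gamma(k, scale θ): mean = kθ, variance = kθ², so CV = 1/√k.
CV = 0.87, hence k = 1/CV² = 1.32.
Then θ = mean/k = 3910/1.32 = 2960.

k ≈ 1.32, θ ≈ 2960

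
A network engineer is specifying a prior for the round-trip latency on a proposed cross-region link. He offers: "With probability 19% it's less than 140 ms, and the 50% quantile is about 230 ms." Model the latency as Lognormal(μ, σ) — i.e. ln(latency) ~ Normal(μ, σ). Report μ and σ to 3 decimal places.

If T ~ Lognormal(μ,σ) then ln T ~ Normal(μ,σ), so the p-quantile of ln T is μ + z_p·σ.
ln(140) = 4.942 and ln(230) = 5.438; z_{0.19} = -0.8779, z_{0.5} = 0.
σ = (5.438 − 4.942)/(0 − (-0.8779)) = 0.565.
μ = 4.942 − (-0.8779)·0.565 = 5.438.

μ ≈ 5.438, σ ≈ 0.565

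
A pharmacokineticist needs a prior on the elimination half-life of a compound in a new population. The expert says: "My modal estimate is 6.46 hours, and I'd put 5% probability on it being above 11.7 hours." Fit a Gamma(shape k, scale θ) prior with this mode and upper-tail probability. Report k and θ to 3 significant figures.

Gamma(k,θ) with k>1 has mode (k−1)θ, so θ = 6.46/(k−1).
Need P(X < 11.7) = 0.95 with θ tied to k this way. Start at k = 2, θ = 6.46: P(X<11.7) ≈ 0.540.
Too low — raise k to concentrate. Iterating converges to k ≈ 8.9.
Then θ = 6.46/(8.9−1) ≈ 0.818.

k ≈ 8.9, θ ≈ 0.818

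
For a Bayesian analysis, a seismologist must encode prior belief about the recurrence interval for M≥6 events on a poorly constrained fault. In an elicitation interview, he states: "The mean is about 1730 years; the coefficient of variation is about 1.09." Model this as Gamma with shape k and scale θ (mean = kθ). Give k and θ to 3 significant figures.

For Gamma(k, scale θ): mean = kθ, variance = kθ², so CV = 1/√k.
CV = 1.09, hence k = 1/CV² = 0.842.
Then θ = mean/k = 1730/0.842 = 2060.

k ≈ 0.842, θ ≈ 2060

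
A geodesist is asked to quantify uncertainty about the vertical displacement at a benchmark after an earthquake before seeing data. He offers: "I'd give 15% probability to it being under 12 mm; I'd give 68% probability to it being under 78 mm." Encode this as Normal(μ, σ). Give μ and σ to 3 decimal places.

For Normal(μ,σ), the p-quantile is μ + z_p·σ. Here z_{0.15} = -1.036, z_{0.68} = 0.4677.
So 12 = μ − 1.036σ and 78 = μ + 0.4677σ.
Subtracting: σ = (78 − 12)/(0.4677 − (-1.036)) = 43.879.
Then μ = 12 − (-1.036)·43.879 = 57.478.

μ = 57.478, σ = 43.879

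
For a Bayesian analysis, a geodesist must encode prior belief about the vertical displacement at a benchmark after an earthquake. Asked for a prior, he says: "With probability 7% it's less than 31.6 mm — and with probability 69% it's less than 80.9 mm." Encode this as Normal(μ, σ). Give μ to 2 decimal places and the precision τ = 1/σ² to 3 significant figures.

For Normal(μ,σ), the p-quantile is μ + z_p·σ. Here z_{0.07} = -1.476, z_{0.69} = 0.4959.
So 31.6 = μ − 1.476σ and 80.9 = μ + 0.4959σ.
Subtracting: σ = (80.9 − 31.6)/(0.4959 − (-1.476)) = 25.00.
Then μ = 31.6 − (-1.476)·25.00 = 68.50.
Precision τ = 1/σ² = 1/25² = 0.0016.

μ = 68.50, τ = 0.0016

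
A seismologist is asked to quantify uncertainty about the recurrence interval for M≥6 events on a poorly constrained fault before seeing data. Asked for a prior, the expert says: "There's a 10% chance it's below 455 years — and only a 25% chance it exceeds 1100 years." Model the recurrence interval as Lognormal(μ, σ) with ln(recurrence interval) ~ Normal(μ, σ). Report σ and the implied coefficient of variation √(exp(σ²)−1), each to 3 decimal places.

σ ≈ 0.451, CV ≈ 0.475

If T ~ Lognormal(μ,σ) then ln T ~ Normal(μ,σ), so the p-quantile of ln T is μ + z_p·σ.
ln(455) = 6.12 and ln(1100) = 7.003; z_{0.1} = -1.282, z_{0.75} = 0.6745.
σ = (7.003 − 6.12)/(0.6745 − (-1.282)) = 0.451.
μ = 6.12 − (-1.282)·0.451 = 6.699.
CV = √(exp(σ²)−1) = √(exp(0.2037)−1) = 0.475.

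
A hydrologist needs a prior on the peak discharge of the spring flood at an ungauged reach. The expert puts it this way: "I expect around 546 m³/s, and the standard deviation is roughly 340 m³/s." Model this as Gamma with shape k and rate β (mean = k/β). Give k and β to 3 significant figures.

k ≈ 2.58, β ≈ 0.00472

For Gamma(k, rate β): mean = k/β, variance = k/β², so CV = 1/√k.
CV = SD/mean = 340/546 = 0.6227, hence k = 1/CV² = 2.58.
Then β = k/mean = 2.58/546 = 0.00472.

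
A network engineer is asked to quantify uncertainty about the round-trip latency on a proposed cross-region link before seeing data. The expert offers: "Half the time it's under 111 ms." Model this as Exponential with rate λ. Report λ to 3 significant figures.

Exponential median = ln 2 / λ, so λ = ln 2 / 111.0 = 0.00624.

λ ≈ 0.00624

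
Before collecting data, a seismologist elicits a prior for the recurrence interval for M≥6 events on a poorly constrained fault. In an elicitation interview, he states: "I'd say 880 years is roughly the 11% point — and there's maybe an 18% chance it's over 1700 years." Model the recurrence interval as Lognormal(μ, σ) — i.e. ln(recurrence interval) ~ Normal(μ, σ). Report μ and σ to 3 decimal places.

If T ~ Lognormal(μ,σ) then ln T ~ Normal(μ,σ), so the p-quantile of ln T is μ + z_p·σ.
ln(880) = 6.78 and ln(1700) = 7.438; z_{0.11} = -1.227, z_{0.82} = 0.9154.
σ = (7.438 − 6.78)/(0.9154 − (-1.227)) = 0.307.
μ = 6.78 − (-1.227)·0.307 = 7.157.

μ ≈ 7.157, σ ≈ 0.307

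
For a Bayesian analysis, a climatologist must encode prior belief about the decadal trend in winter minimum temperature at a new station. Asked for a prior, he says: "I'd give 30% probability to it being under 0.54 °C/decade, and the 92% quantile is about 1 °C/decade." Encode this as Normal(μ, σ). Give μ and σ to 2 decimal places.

The p-quantile of Normal(μ,σ) is μ + z_p·σ, with z_{0.3} = -0.5244 and z_{0.92} = 1.405.
Eliminate σ: μ = (z₂·x₁ − z₁·x₂)/(z₂ − z₁) = (1.405·0.54 − (-0.5244)·1)/1.929 = 0.67.
Then σ = (x₂ − x₁)/(z₂ − z₁) = (1 − 0.54)/1.929 = 0.24.

μ = 0.67, σ = 0.24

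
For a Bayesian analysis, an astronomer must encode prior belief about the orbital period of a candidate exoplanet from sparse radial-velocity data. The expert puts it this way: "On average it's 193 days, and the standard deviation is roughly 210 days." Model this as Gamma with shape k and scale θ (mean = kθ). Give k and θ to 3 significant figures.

k ≈ 0.845, θ ≈ 228

For Gamma(k, scale θ): mean = kθ, variance = kθ², so CV = 1/√k.
CV = SD/mean = 210/193 = 1.088, hence k = 1/CV² = 0.845.
Then θ = mean/k = 193/0.845 = 228.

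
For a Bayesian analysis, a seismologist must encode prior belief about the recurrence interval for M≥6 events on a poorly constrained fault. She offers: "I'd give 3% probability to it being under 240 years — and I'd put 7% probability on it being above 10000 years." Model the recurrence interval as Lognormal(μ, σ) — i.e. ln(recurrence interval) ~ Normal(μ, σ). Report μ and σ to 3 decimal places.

If T ~ Lognormal(μ,σ) then ln T ~ Normal(μ,σ), so the p-quantile of ln T is μ + z_p·σ.
ln(240) = 5.481 and ln(10000) = 9.21; z_{0.03} = -1.881, z_{0.93} = 1.476.
σ = (9.21 − 5.481)/(1.476 − (-1.881)) = 1.111.
μ = 5.481 − (-1.881)·1.111 = 7.571.

μ ≈ 7.571, σ ≈ 1.111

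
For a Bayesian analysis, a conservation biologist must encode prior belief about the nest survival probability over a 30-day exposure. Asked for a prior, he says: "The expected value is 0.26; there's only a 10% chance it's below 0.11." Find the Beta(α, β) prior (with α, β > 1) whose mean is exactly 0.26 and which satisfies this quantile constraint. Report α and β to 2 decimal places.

With mean 0.26 fixed, write α = 0.26s, β = 0.74s where s = α+β.
Need P(θ < 0.11) = 0.1 under Beta(0.26s, 0.74s). Normal approximation: (q−m)/√(m(1−m)/s) ≈ z_{0.1} = -1.28, so s ≈ 0.26·0.74·(-1.28)²/(0.11−0.26)² = 14.0.
At s = 14.0: P(θ<0.11) ≈ 0.075. Adjusting to match 0.1 gives s ≈ 11.61.
So α = 0.26·11.61 ≈ 3.02, β = 0.74·11.61 ≈ 8.59.

α ≈ 3.02, β ≈ 8.59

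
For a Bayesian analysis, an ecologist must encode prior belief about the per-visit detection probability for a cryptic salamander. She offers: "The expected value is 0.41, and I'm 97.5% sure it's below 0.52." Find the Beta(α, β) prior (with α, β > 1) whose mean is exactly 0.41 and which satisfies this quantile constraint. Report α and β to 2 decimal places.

α ≈ 32.17, β ≈ 46.29

With mean 0.41 fixed, write α = 0.41s, β = 0.59s where s = α+β.
Need P(θ < 0.52) = 0.975 under Beta(0.41s, 0.59s). Normal approximation: (q−m)/√(m(1−m)/s) ≈ z_{0.975} = 1.96, so s ≈ 0.41·0.59·(1.96)²/(0.52−0.41)² = 76.8.
At s = 76.8: P(θ<0.52) ≈ 0.974. Adjusting to match 0.975 gives s ≈ 78.46.
So α = 0.41·78.46 ≈ 32.17, β = 0.59·78.46 ≈ 46.29.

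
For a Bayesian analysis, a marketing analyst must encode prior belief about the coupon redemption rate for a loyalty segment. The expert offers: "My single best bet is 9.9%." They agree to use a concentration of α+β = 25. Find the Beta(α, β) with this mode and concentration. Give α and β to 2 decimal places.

α = 3.28, β = 21.72

For α,β > 1 the Beta mode is (α−1)/(α+β−2). With α+β = 25, the mode is (α−1)/23.
Set (α−1)/23 = 0.099 → α = 1 + 0.099·23 = 3.28.
β = 25 − α = 21.72.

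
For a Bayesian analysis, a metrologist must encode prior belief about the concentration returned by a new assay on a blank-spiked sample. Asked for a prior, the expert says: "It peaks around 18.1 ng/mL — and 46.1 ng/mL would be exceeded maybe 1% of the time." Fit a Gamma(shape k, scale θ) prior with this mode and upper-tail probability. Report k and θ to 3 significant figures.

Gamma(k,θ) with k>1 has mode (k−1)θ, so θ = 18.1/(k−1).
Need P(X < 46.1) = 0.99 with θ tied to k this way. Start at k = 2, θ = 18.1: P(X<46.1) ≈ 0.722.
Too low — raise k to concentrate. Iterating converges to k ≈ 6.35.
Then θ = 18.1/(6.35−1) ≈ 3.38.

k ≈ 6.35, θ ≈ 3.38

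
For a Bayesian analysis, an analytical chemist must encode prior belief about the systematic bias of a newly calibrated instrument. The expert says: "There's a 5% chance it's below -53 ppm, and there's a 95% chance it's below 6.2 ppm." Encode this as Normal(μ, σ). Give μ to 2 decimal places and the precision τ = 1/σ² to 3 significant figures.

For Normal(μ,σ), the p-quantile is μ + z_p·σ. Here z_{0.05} = -1.645, z_{0.95} = 1.645.
So -53 = μ − 1.645σ and 6.2 = μ + 1.645σ.
Subtracting: σ = (6.2 − -53)/(1.645 − (-1.645)) = 18.00.
Then μ = -53 − (-1.645)·18.00 = -23.40.
Precision τ = 1/σ² = 1/18² = 0.00309.

μ = -23.40, τ = 0.00309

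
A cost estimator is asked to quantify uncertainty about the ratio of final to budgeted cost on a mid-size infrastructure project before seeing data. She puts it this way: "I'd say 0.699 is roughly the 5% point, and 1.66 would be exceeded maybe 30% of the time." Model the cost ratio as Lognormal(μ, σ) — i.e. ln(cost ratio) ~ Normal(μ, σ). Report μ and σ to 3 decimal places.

If T ~ Lognormal(μ,σ) then ln T ~ Normal(μ,σ), so the p-quantile of ln T is μ + z_p·σ.
ln(0.699) = -0.3581 and ln(1.66) = 0.5068; z_{0.05} = -1.645, z_{0.7} = 0.5244.
σ = (0.5068 − -0.3581)/(0.5244 − (-1.645)) = 0.399.
μ = -0.3581 − (-1.645)·0.399 = 0.298.

μ ≈ 0.298, σ ≈ 0.399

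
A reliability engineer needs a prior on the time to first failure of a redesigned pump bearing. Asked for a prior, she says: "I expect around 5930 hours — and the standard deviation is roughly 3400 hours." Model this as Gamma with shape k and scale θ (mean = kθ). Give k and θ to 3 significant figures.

k ≈ 3.04, θ ≈ 1950

For Gamma(k, scale θ): mean = kθ, variance = kθ², so CV = 1/√k.
CV = SD/mean = 3400/5930 = 0.5734, hence k = 1/CV² = 3.04.
Then θ = mean/k = 5930/3.04 = 1950.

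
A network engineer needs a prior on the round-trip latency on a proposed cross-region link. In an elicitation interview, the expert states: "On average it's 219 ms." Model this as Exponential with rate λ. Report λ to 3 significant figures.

λ ≈ 0.00457

Exponential mean = 1/λ, so λ = 1/219.0 = 0.00457.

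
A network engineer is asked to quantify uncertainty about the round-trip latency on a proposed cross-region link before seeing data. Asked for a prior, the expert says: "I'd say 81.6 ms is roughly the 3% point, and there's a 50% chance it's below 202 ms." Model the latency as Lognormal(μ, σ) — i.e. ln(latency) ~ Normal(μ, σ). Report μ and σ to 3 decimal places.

If T ~ Lognormal(μ,σ) then ln T ~ Normal(μ,σ), so the p-quantile of ln T is μ + z_p·σ.
ln(81.6) = 4.402 and ln(202) = 5.308; z_{0.03} = -1.881, z_{0.5} = 0.
σ = (5.308 − 4.402)/(0 − (-1.881)) = 0.482.
μ = 4.402 − (-1.881)·0.482 = 5.308.

μ ≈ 5.308, σ ≈ 0.482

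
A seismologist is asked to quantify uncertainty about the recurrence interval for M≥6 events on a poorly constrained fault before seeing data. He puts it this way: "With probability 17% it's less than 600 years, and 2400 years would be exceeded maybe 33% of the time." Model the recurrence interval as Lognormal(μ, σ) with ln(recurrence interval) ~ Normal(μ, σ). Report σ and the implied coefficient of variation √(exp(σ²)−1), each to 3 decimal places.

If T ~ Lognormal(μ,σ) then ln T ~ Normal(μ,σ), so the p-quantile of ln T is μ + z_p·σ.
ln(600) = 6.397 and ln(2400) = 7.783; z_{0.17} = -0.9542, z_{0.67} = 0.4399.
σ = (7.783 − 6.397)/(0.4399 − (-0.9542)) = 0.994.
μ = 6.397 − (-0.9542)·0.994 = 7.346.
CV = √(exp(σ²)−1) = √(exp(0.9889)−1) = 1.299.

σ ≈ 0.994, CV ≈ 1.299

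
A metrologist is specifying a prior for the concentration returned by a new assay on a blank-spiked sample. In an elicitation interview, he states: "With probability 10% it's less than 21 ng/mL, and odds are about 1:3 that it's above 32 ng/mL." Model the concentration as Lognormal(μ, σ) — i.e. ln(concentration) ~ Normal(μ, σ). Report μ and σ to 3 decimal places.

μ ≈ 3.320, σ ≈ 0.215

If T ~ Lognormal(μ,σ) then ln T ~ Normal(μ,σ), so the p-quantile of ln T is μ + z_p·σ.
ln(21) = 3.045 and ln(32) = 3.466; z_{0.1} = -1.282, z_{0.75} = 0.6745.
σ = (3.466 − 3.045)/(0.6745 − (-1.282)) = 0.215.
μ = 3.045 − (-1.282)·0.215 = 3.320.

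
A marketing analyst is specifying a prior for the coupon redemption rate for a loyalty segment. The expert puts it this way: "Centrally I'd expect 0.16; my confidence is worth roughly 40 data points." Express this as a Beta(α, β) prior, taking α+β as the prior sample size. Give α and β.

α = 6.4, β = 33.6

Under the effective-sample-size interpretation, Beta(α, β) has prior mean α/(α+β) and prior sample size α+β.
So α+β = 40 and α/(α+β) = 0.16, giving α = 0.16·40 = 6.4 and β = 40 − 6.4 = 33.6.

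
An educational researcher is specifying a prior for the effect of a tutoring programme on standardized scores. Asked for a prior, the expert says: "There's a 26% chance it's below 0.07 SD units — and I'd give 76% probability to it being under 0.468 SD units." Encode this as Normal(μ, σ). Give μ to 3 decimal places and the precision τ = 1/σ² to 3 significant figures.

μ = 0.260, τ = 11.5

For Normal(μ,σ), the p-quantile is μ + z_p·σ. Here z_{0.26} = -0.6433, z_{0.76} = 0.7063.
So 0.07 = μ − 0.6433σ and 0.468 = μ + 0.7063σ.
Subtracting: σ = (0.468 − 0.07)/(0.7063 − (-0.6433)) = 0.295.
Then μ = 0.07 − (-0.6433)·0.295 = 0.260.
Precision τ = 1/σ² = 1/0.2949² = 11.5.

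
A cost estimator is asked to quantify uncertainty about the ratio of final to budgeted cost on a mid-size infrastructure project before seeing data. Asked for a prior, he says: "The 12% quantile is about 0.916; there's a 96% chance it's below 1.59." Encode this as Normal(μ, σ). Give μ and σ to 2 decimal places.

μ = 1.19, σ = 0.23

For Normal(μ,σ), the p-quantile is μ + z_p·σ. Here z_{0.12} = -1.175, z_{0.96} = 1.751.
So 0.916 = μ − 1.175σ and 1.59 = μ + 1.751σ.
Subtracting: σ = (1.59 − 0.916)/(1.751 − (-1.175)) = 0.23.
Then μ = 0.916 − (-1.175)·0.23 = 1.19.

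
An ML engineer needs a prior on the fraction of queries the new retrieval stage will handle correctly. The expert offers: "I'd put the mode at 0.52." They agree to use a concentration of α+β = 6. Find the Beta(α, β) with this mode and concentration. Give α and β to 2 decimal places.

For α,β > 1 the Beta mode is (α−1)/(α+β−2). With α+β = 6, the mode is (α−1)/4.
Set (α−1)/4 = 0.52 → α = 1 + 0.52·4 = 3.08.
β = 6 − α = 2.92.

α = 3.08, β = 2.92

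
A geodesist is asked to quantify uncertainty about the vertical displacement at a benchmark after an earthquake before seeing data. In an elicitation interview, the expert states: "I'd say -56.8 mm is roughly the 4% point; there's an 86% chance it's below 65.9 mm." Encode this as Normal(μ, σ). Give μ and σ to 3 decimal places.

μ = 19.077, σ = 43.341

For Normal(μ,σ), the p-quantile is μ + z_p·σ. Here z_{0.04} = -1.751, z_{0.86} = 1.08.
So -56.8 = μ − 1.751σ and 65.9 = μ + 1.08σ.
Subtracting: σ = (65.9 − -56.8)/(1.08 − (-1.751)) = 43.341.
Then μ = -56.8 − (-1.751)·43.341 = 19.077.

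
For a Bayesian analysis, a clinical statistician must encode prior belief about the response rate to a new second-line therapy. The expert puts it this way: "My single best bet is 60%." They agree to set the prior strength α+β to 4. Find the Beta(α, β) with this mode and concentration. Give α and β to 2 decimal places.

For α,β > 1 the Beta mode is (α−1)/(α+β−2). With α+β = 4, the mode is (α−1)/2.
Set (α−1)/2 = 0.6 → α = 1 + 0.6·2 = 2.20.
β = 4 − α = 1.80.

α = 2.20, β = 1.80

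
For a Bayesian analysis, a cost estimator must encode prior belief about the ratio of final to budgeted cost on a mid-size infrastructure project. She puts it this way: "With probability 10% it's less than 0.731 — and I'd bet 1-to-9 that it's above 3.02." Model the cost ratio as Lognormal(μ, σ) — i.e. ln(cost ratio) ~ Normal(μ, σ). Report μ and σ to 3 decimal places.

μ ≈ 0.396, σ ≈ 0.553

If T ~ Lognormal(μ,σ) then ln T ~ Normal(μ,σ), so the p-quantile of ln T is μ + z_p·σ.
ln(0.731) = -0.3133 and ln(3.02) = 1.105; z_{0.1} = -1.282, z_{0.9} = 1.282.
σ = (1.105 − -0.3133)/(1.282 − (-1.282)) = 0.553.
μ = -0.3133 − (-1.282)·0.553 = 0.396.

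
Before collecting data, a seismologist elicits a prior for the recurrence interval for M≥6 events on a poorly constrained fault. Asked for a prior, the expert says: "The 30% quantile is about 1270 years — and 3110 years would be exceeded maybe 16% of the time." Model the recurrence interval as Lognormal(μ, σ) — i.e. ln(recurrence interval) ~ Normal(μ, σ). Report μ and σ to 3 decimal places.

μ ≈ 7.456, σ ≈ 0.590

If T ~ Lognormal(μ,σ) then ln T ~ Normal(μ,σ), so the p-quantile of ln T is μ + z_p·σ.
ln(1270) = 7.147 and ln(3110) = 8.042; z_{0.3} = -0.5244, z_{0.84} = 0.9945.
σ = (8.042 − 7.147)/(0.9945 − (-0.5244)) = 0.590.
μ = 7.147 − (-0.5244)·0.590 = 7.456.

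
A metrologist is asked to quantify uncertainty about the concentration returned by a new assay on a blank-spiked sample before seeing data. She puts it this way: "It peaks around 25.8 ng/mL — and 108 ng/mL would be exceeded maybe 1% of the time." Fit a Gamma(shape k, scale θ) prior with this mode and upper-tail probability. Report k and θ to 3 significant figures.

Gamma(k,θ) with k>1 has mode (k−1)θ, so θ = 25.8/(k−1).
Need P(X < 108) = 0.99 with θ tied to k this way. Start at k = 2, θ = 25.8: P(X<108) ≈ 0.921.
Too low — raise k to concentrate. Iterating converges to k ≈ 3.01.
Then θ = 25.8/(3.01−1) ≈ 12.8.

k ≈ 3.01, θ ≈ 12.8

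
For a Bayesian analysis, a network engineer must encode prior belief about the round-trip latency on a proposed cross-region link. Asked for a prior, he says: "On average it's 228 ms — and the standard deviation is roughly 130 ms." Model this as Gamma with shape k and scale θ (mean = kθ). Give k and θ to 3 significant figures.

For Gamma(k, scale θ): mean = kθ, variance = kθ², so CV = 1/√k.
CV = SD/mean = 130/228 = 0.5702, hence k = 1/CV² = 3.08.
Then θ = mean/k = 228/3.08 = 74.1.

k ≈ 3.08, θ ≈ 74.1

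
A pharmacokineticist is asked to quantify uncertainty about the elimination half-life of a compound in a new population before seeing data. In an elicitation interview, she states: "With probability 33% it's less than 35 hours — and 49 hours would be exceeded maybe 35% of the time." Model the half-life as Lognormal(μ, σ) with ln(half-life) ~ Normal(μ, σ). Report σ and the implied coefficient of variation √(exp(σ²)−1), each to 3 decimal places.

If T ~ Lognormal(μ,σ) then ln T ~ Normal(μ,σ), so the p-quantile of ln T is μ + z_p·σ.
ln(35) = 3.555 and ln(49) = 3.892; z_{0.33} = -0.4399, z_{0.65} = 0.3853.
σ = (3.892 − 3.555)/(0.3853 − (-0.4399)) = 0.408.
μ = 3.555 − (-0.4399)·0.408 = 3.735.
CV = √(exp(σ²)−1) = √(exp(0.1662)−1) = 0.425.

σ ≈ 0.408, CV ≈ 0.425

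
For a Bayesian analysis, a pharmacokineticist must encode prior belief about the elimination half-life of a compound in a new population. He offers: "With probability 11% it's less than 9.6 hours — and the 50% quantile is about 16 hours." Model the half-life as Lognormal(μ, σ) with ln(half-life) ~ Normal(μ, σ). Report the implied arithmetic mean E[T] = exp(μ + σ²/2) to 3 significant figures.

E[T] ≈ 17.4 hours

If T ~ Lognormal(μ,σ) then ln T ~ Normal(μ,σ), so the p-quantile of ln T is μ + z_p·σ.
ln(9.6) = 2.262 and ln(16) = 2.773; z_{0.11} = -1.227, z_{0.5} = 0.
σ = (2.773 − 2.262)/(0 − (-1.227)) = 0.416.
μ = 2.262 − (-1.227)·0.416 = 2.773.
E[T] = exp(μ + σ²/2) = exp(2.773 + 0.0867) = 17.4 hours.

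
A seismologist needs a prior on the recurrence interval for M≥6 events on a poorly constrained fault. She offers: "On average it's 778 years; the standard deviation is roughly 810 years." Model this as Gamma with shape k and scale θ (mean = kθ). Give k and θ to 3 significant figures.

k ≈ 0.923, θ ≈ 843

For Gamma(k, scale θ): mean = kθ, variance = kθ², so CV = 1/√k.
CV = SD/mean = 810/778 = 1.041, hence k = 1/CV² = 0.923.
Then θ = mean/k = 778/0.923 = 843.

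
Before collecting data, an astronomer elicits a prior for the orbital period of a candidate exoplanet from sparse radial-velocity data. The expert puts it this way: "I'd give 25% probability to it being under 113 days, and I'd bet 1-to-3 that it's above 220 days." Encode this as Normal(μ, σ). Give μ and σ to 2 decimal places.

The p-quantile of Normal(μ,σ) is μ + z_p·σ, with z_{0.25} = -0.6745 and z_{0.75} = 0.6745.
Eliminate σ: μ = (z₂·x₁ − z₁·x₂)/(z₂ − z₁) = (0.6745·113 − (-0.6745)·220)/1.349 = 166.50.
Then σ = (x₂ − x₁)/(z₂ − z₁) = (220 − 113)/1.349 = 79.32.

μ = 166.50, σ = 79.32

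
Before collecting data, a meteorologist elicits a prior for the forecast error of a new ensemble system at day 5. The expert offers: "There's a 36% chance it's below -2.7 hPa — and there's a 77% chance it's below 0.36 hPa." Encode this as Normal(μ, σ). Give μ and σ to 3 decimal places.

For Normal(μ,σ), the p-quantile is μ + z_p·σ. Here z_{0.36} = -0.3585, z_{0.77} = 0.7388.
So -2.7 = μ − 0.3585σ and 0.36 = μ + 0.7388σ.
Subtracting: σ = (0.36 − -2.7)/(0.7388 − (-0.3585)) = 2.789.
Then μ = -2.7 − (-0.3585)·2.789 = -1.700.

μ = -1.700, σ = 2.789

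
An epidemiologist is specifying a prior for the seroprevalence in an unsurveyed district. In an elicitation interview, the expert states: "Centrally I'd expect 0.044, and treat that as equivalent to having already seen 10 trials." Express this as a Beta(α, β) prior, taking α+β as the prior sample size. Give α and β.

α = 0.44, β = 9.56

Under the effective-sample-size interpretation, Beta(α, β) has prior mean α/(α+β) and prior sample size α+β.
So α+β = 10 and α/(α+β) = 0.044, giving α = 0.044·10 = 0.44 and β = 10 − 0.44 = 9.56.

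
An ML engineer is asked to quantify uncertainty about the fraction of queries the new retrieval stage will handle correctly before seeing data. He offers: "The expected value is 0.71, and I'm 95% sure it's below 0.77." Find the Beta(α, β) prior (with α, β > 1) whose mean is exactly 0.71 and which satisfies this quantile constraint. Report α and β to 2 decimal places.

With mean 0.71 fixed, write α = 0.71s, β = 0.29s where s = α+β.
Need P(θ < 0.77) = 0.95 under Beta(0.71s, 0.29s). Normal approximation: (q−m)/√(m(1−m)/s) ≈ z_{0.95} = 1.64, so s ≈ 0.71·0.29·(1.64)²/(0.77−0.71)² = 154.7.
At s = 154.7: P(θ<0.77) ≈ 0.955. Adjusting to match 0.95 gives s ≈ 145.52.
So α = 0.71·145.52 ≈ 103.32, β = 0.29·145.52 ≈ 42.20.

α ≈ 103.32, β ≈ 42.20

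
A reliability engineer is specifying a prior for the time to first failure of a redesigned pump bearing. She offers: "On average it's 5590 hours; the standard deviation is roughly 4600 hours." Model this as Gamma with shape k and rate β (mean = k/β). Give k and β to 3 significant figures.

For Gamma(k, rate β): mean = k/β, variance = k/β², so CV = 1/√k.
CV = SD/mean = 4600/5590 = 0.8229, hence k = 1/CV² = 1.48.
Then β = k/mean = 1.48/5590 = 0.000264.

k ≈ 1.48, β ≈ 0.000264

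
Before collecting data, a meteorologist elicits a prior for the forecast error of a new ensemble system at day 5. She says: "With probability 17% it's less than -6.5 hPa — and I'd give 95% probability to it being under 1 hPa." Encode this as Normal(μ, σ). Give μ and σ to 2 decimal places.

μ = -3.75, σ = 2.89

The p-quantile of Normal(μ,σ) is μ + z_p·σ, with z_{0.17} = -0.9542 and z_{0.95} = 1.645.
Eliminate σ: μ = (z₂·x₁ − z₁·x₂)/(z₂ − z₁) = (1.645·-6.5 − (-0.9542)·1)/2.599 = -3.75.
Then σ = (x₂ − x₁)/(z₂ − z₁) = (1 − -6.5)/2.599 = 2.89.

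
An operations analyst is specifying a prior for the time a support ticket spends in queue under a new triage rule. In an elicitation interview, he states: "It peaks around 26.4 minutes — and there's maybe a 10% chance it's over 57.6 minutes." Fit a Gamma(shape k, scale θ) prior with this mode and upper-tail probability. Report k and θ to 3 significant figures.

Gamma(k,θ) with k>1 has mode (k−1)θ, so θ = 26.4/(k−1).
Need P(X < 57.6) = 0.9 with θ tied to k this way. Start at k = 2, θ = 26.4: P(X<57.6) ≈ 0.641.
Too low — raise k to concentrate. Iterating converges to k ≈ 4.16.
Then θ = 26.4/(4.16−1) ≈ 8.36.

k ≈ 4.16, θ ≈ 8.36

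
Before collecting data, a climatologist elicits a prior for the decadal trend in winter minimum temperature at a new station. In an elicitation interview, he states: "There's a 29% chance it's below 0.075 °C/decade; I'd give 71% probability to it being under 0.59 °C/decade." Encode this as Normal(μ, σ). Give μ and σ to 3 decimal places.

μ = 0.333, σ = 0.465

The p-quantile of Normal(μ,σ) is μ + z_p·σ, with z_{0.29} = -0.5534 and z_{0.71} = 0.5534.
Eliminate σ: μ = (z₂·x₁ − z₁·x₂)/(z₂ − z₁) = (0.5534·0.075 − (-0.5534)·0.59)/1.107 = 0.333.
Then σ = (x₂ − x₁)/(z₂ − z₁) = (0.59 − 0.075)/1.107 = 0.465.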